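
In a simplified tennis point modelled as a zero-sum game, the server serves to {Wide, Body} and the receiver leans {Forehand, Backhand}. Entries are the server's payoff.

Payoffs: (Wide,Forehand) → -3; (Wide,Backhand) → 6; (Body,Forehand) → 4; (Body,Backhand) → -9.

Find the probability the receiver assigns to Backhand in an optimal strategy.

Row minima: Wide → -3, Body → -9; maximin = -3.
Column maxima: Forehand → 4, Backhand → 6; minimax = 4.
-3 ≠ 4, so there is no saddle point; optimal play is mixed.
Let the server play Wide with probability p. Expected payoff against Forehand: (-3)p + 4(1−p) = −7p + 4; against Backhand: 6p + (-9)(1−p) = 15p − 9.
Setting these equal: −7p + 4 = 15p − 9 ⇒ −22p = -13 ⇒ p = 13/22, and the value is (-7)·(13/22) + 4 = -3/22.
For the receiver: with q = P(Forehand), equating Wide's and Body's payoffs gives −9q + 6 = 13q − 9 ⇒ q = 15/22.

7/22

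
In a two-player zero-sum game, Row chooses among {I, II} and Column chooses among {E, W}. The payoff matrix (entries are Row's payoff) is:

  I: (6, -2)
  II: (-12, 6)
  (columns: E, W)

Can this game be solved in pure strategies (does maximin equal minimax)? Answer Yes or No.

Row minima: I → -2, II → -12; maximin = -2.
Column maxima: E → 6, W → 6; minimax = 6.
-2 ≠ 6, so no pure-strategy equilibrium exists.

No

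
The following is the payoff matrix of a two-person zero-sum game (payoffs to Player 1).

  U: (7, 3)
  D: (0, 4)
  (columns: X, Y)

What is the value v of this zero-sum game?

Row minima: U → 3, D → 0; maximin = 3.
Column maxima: X → 7, Y → 4; minimax = 4.
3 ≠ 4, so there is no saddle point; optimal play is mixed.
Let Player 1 play U with probability p. Expected payoff against X: 7p + 0(1−p) = 7p; against Y: 3p + 4(1−p) = −p + 4.
Setting these equal: 7p = −p + 4 ⇒ 8p = 4 ⇒ p = 1/2, and the value is (7)·(1/2) = 7/2.
For Player 2: with q = P(X), equating U's and D's payoffs gives 4q + 3 = −4q + 4 ⇒ q = 1/8.

7/2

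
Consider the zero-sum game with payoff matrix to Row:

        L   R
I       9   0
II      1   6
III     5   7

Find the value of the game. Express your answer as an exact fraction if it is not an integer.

Row minima: I → 0, II → 1, III → 5; maximin = 5.
Column maxima: L → 9, R → 7; minimax = 7.
5 ≠ 7, so there is no saddle point; optimal play is mixed.
II is strictly dominated by III, so Row never plays it.
On the remaining 2×2 (I, III vs L, R):
Let Row play I with probability p. Expected payoff against L: 9p + 5(1−p) = 4p + 5; against R: 0p + 7(1−p) = −7p + 7.
Setting these equal: 4p + 5 = −7p + 7 ⇒ 11p = 2 ⇒ p = 2/11, and the value is (4)·(2/11) + 5 = 63/11.
For Column: with q = P(L), equating I's and III's payoffs gives 9q = −2q + 7 ⇒ q = 7/11.

63/11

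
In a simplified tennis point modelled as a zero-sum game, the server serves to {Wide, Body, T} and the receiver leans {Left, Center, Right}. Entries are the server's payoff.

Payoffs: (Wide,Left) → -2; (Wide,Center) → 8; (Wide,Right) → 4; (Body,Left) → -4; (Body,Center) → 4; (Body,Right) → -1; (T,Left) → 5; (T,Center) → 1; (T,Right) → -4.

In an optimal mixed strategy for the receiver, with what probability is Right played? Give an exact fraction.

Row minima: Wide → -2, Body → -4, T → -4; maximin = -2.
Column maxima: Left → 5, Center → 8, Right → 4; minimax = 4.
-2 ≠ 4, so there is no saddle point; optimal play is mixed.
Body is strictly dominated by Wide, so the server never plays it.
Center is strictly dominated by Right (it gives the server strictly more in every row), so the receiver never plays it.
On the remaining 2×2 (Wide, T vs Left, Right):
Let the server play Wide with probability p. Expected payoff against Left: (-2)p + 5(1−p) = −7p + 5; against Right: 4p + (-4)(1−p) = 8p − 4.
Setting these equal: −7p + 5 = 8p − 4 ⇒ −15p = -9 ⇒ p = 3/5, and the value is (-7)·(3/5) + 5 = 4/5.
For the receiver: with q = P(Left), equating Wide's and T's payoffs gives −6q + 4 = 9q − 4 ⇒ q = 8/15.

7/15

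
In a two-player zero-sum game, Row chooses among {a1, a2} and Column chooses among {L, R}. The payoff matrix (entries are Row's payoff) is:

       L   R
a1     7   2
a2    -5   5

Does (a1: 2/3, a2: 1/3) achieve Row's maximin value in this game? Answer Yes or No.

Yes

Against L this mix gives (2/3)·7 + (1/3)·(-5) = 3.
Against R this mix gives (2/3)·2 + (1/3)·5 = 3.
All of Column's active replies (L, R) yield 3, and no column does worse for Row. The mix makes Column indifferent and guarantees 3, so it is optimal.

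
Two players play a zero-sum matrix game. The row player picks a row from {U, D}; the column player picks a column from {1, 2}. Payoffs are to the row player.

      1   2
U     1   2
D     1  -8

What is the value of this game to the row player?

Row minima: U → 1, D → -8; maximin = 1.
Column maxima: 1 → 1, 2 → 2; minimax = 1.
Since maximin = minimax = 1, there is a saddle point and the value is 1.

1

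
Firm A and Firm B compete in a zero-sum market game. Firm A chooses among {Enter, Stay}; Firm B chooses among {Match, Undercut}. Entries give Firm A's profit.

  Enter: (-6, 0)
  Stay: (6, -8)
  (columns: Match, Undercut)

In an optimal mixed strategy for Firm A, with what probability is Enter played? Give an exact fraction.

Row minima: Enter → -6, Stay → -8; maximin = -6.
Column maxima: Match → 6, Undercut → 0; minimax = 0.
-6 ≠ 0, so there is no saddle point; optimal play is mixed.
Let Firm A play Enter with probability p. Expected payoff against Match: (-6)p + 6(1−p) = −12p + 6; against Undercut: 0p + (-8)(1−p) = 8p − 8.
Setting these equal: −12p + 6 = 8p − 8 ⇒ −20p = -14 ⇒ p = 7/10, and the value is (-12)·(7/10) + 6 = -12/5.
For Firm B: with q = P(Match), equating Enter's and Stay's payoffs gives −6q = 14q − 8 ⇒ q = 2/5.

7/10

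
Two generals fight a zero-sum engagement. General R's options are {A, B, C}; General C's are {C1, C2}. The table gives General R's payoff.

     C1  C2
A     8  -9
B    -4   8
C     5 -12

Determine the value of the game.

28/29

Row minima: A → -9, B → -4, C → -12; maximin = -4.
Column maxima: C1 → 8, C2 → 8; minimax = 8.
-4 ≠ 8, so there is no saddle point; optimal play is mixed.
C is strictly dominated by A, so General R never plays it.
On the remaining 2×2 (A, B vs C1, C2):
Let General R play A with probability p. Expected payoff against C1: 8p + (-4)(1−p) = 12p − 4; against C2: (-9)p + 8(1−p) = −17p + 8.
Setting these equal: 12p − 4 = −17p + 8 ⇒ 29p = 12 ⇒ p = 12/29, and the value is (12)·(12/29) − 4 = 28/29.
For General C: with q = P(C1), equating A's and B's payoffs gives 17q − 9 = −12q + 8 ⇒ q = 17/29.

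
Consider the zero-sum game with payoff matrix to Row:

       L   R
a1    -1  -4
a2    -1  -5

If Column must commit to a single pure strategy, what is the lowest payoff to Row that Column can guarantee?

Column maxima: L → -1, R → -4.
The smallest of these is -4.

-4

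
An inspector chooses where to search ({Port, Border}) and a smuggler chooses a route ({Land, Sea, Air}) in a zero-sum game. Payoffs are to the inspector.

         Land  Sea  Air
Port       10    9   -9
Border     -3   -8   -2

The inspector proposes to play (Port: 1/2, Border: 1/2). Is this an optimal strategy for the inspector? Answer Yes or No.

Against Land this mix gives (1/2)·10 + (1/2)·(-3) = 7/2.
Against Sea this mix gives (1/2)·9 + (1/2)·(-8) = 1/2.
Against Air this mix gives (1/2)·(-9) + (1/2)·(-2) = -11/2.
The smuggler will play Air, holding the inspector to -11/2. Shifting weight toward the row that does better against Air would raise this floor (the equalizing mix achieves -15/4 against both Air and Sea), so the proposed strategy is not optimal.

No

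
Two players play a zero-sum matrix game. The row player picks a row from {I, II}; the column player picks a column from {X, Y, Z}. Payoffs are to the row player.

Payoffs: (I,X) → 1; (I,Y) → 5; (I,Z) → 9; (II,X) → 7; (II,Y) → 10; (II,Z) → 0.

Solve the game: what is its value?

Row minima: I → 1, II → 0; maximin = 1.
Column maxima: X → 7, Y → 10, Z → 9; minimax = 7.
1 ≠ 7, so there is no saddle point; optimal play is mixed.
Y is strictly dominated by X (it gives the row player strictly more in every row), so the column player never plays it.
On the remaining 2×2 (I, II vs X, Z):
Let the row player play I with probability p. Expected payoff against X: 1p + 7(1−p) = −6p + 7; against Z: 9p + 0(1−p) = 9p.
Setting these equal: −6p + 7 = 9p ⇒ −15p = -7 ⇒ p = 7/15, and the value is (-6)·(7/15) + 7 = 21/5.
For the column player: with q = P(X), equating I's and II's payoffs gives −8q + 9 = 7q ⇒ q = 3/5.

21/5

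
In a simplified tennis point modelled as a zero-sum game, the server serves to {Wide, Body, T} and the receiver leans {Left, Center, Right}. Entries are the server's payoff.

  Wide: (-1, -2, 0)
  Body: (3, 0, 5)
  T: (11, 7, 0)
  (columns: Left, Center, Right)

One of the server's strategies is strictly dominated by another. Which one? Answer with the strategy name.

Body gives a strictly higher payoff than Wide against every column: 3 > -1, 0 > -2, 5 > 0.
So Wide is strictly dominated and the server never plays it.

Wide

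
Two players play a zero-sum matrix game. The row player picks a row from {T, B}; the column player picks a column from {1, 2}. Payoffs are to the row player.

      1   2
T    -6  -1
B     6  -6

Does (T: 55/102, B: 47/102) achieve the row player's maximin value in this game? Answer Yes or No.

No

Against 1 this mix gives (55/102)·(-6) + (47/102)·6 = -8/17.
Against 2 this mix gives (55/102)·(-1) + (47/102)·(-6) = -337/102.
The column player will play 2, holding the row player to -337/102. Shifting weight toward the row that does better against 2 would raise this floor (the equalizing mix achieves -42/17 against both 2 and 1), so the proposed strategy is not optimal.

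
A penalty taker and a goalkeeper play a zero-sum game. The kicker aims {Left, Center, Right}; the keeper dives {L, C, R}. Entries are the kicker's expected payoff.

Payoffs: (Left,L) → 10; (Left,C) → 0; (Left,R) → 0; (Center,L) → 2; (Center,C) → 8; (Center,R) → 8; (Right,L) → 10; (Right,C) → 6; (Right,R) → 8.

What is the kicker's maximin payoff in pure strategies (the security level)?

Row minima: Left → 0, Center → 2, Right → 6.
The best of these is 6.

6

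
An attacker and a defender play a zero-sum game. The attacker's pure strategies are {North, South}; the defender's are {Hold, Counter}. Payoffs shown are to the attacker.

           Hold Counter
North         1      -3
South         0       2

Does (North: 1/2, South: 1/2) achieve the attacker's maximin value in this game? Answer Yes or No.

Against Hold this mix gives (1/2)·1 + (1/2)·0 = 1/2.
Against Counter this mix gives (1/2)·(-3) + (1/2)·2 = -1/2.
The defender will play Counter, holding the attacker to -1/2. Shifting weight toward the row that does better against Counter would raise this floor (the equalizing mix achieves 1/3 against both Counter and Hold), so the proposed strategy is not optimal.

No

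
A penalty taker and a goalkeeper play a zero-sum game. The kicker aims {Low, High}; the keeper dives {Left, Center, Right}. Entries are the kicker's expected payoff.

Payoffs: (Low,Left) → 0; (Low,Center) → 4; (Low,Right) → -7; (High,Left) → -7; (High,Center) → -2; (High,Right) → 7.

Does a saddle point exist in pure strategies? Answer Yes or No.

Row minima: Low → -7, High → -7; maximin = -7.
Column maxima: Left → 0, Center → 4, Right → 7; minimax = 0.
-7 ≠ 0, so no pure-strategy equilibrium exists.

No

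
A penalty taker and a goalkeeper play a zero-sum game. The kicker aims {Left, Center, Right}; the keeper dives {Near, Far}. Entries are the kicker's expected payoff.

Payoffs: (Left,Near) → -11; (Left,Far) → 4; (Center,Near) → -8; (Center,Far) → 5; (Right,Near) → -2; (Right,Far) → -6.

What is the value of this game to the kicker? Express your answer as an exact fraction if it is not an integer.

-58/17

Row minima: Left → -11, Center → -8, Right → -6; maximin = -6.
Column maxima: Near → -2, Far → 5; minimax = -2.
-6 ≠ -2, so there is no saddle point; optimal play is mixed.
Left is strictly dominated by Center, so the kicker never plays it.
On the remaining 2×2 (Center, Right vs Near, Far):
Let the kicker play Center with probability p. Expected payoff against Near: (-8)p + (-2)(1−p) = −6p − 2; against Far: 5p + (-6)(1−p) = 11p − 6.
Setting these equal: −6p − 2 = 11p − 6 ⇒ −17p = -4 ⇒ p = 4/17, and the value is (-6)·(4/17) − 2 = -58/17.
For the keeper: with q = P(Near), equating Center's and Right's payoffs gives −13q + 5 = 4q − 6 ⇒ q = 11/17.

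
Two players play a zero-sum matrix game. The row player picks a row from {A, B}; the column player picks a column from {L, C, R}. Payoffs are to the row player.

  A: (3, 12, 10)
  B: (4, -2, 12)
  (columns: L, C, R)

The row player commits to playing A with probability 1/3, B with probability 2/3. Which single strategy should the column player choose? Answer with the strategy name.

C

If the column player plays L, the row player's expected payoff is (1/3)·3 + (2/3)·4 = 11/3.
If the column player plays C, the row player's expected payoff is (1/3)·12 + (2/3)·(-2) = 8/3.
If the column player plays R, the row player's expected payoff is (1/3)·10 + (2/3)·12 = 34/3.
The column player minimizes the row player's payoff; the smallest is 8/3, so the best response is C.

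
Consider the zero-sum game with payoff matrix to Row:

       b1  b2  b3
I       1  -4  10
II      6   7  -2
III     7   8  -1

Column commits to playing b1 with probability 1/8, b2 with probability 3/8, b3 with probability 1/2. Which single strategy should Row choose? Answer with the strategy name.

Expected payoff of I: (1/8)·1 + (3/8)·(-4) + (1/2)·10 = 29/8.
Expected payoff of II: (1/8)·6 + (3/8)·7 + (1/2)·(-2) = 19/8.
Expected payoff of III: (1/8)·7 + (3/8)·8 + (1/2)·(-1) = 27/8.
The largest is 29/8, so Row's best response is I.

I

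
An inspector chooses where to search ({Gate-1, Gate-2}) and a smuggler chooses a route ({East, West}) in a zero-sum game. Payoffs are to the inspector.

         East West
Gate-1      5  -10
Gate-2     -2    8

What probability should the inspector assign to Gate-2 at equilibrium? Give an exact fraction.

Row minima: Gate-1 → -10, Gate-2 → -2; maximin = -2.
Column maxima: East → 5, West → 8; minimax = 5.
-2 ≠ 5, so there is no saddle point; optimal play is mixed.
Let the inspector play Gate-1 with probability p. Expected payoff against East: 5p + (-2)(1−p) = 7p − 2; against West: (-10)p + 8(1−p) = −18p + 8.
Setting these equal: 7p − 2 = −18p + 8 ⇒ 25p = 10 ⇒ p = 2/5, and the value is (7)·(2/5) − 2 = 4/5.
For the smuggler: with q = P(East), equating Gate-1's and Gate-2's payoffs gives 15q − 10 = −10q + 8 ⇒ q = 18/25.

3/5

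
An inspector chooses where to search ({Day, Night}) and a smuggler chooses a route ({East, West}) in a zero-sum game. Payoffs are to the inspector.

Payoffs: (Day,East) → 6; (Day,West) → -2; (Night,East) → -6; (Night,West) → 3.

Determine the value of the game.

6/17

Row minima: Day → -2, Night → -6; maximin = -2.
Column maxima: East → 6, West → 3; minimax = 3.
-2 ≠ 3, so there is no saddle point; optimal play is mixed.
Let the inspector play Day with probability p. Expected payoff against East: 6p + (-6)(1−p) = 12p − 6; against West: (-2)p + 3(1−p) = −5p + 3.
Setting these equal: 12p − 6 = −5p + 3 ⇒ 17p = 9 ⇒ p = 9/17, and the value is (12)·(9/17) − 6 = 6/17.
For the smuggler: with q = P(East), equating Day's and Night's payoffs gives 8q − 2 = −9q + 3 ⇒ q = 5/17.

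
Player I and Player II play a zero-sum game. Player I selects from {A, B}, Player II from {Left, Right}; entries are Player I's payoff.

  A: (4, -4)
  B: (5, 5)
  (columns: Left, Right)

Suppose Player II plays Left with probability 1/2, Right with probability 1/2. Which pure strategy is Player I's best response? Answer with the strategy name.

Expected payoff of A: (1/2)·4 + (1/2)·(-4) = 0.
Expected payoff of B: (1/2)·5 + (1/2)·5 = 5.
The largest is 5, so Player I's best response is B.

B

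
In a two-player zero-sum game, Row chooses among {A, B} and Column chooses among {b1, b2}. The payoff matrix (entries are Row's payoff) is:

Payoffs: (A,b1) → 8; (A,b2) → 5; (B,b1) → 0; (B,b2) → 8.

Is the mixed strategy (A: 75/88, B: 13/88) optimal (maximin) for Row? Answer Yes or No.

Against b1 this mix gives (75/88)·8 + (13/88)·0 = 75/11.
Against b2 this mix gives (75/88)·5 + (13/88)·8 = 479/88.
Column will play b2, holding Row to 479/88. Shifting weight toward the row that does better against b2 would raise this floor (the equalizing mix achieves 64/11 against both b2 and b1), so the proposed strategy is not optimal.

No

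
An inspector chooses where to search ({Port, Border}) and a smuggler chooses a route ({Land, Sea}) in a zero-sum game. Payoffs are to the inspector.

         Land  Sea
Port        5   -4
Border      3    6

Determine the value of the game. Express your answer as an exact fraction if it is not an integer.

Row minima: Port → -4, Border → 3; maximin = 3.
Column maxima: Land → 5, Sea → 6; minimax = 5.
3 ≠ 5, so there is no saddle point; optimal play is mixed.
Let the inspector play Port with probability p. Expected payoff against Land: 5p + 3(1−p) = 2p + 3; against Sea: (-4)p + 6(1−p) = −10p + 6.
Setting these equal: 2p + 3 = −10p + 6 ⇒ 12p = 3 ⇒ p = 1/4, and the value is (2)·(1/4) + 3 = 7/2.
For the smuggler: with q = P(Land), equating Port's and Border's payoffs gives 9q − 4 = −3q + 6 ⇒ q = 5/6.

7/2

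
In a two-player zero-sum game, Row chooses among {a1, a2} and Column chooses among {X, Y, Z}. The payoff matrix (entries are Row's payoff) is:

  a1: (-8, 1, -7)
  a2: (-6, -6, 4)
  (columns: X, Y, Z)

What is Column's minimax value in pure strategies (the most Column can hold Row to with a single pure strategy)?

-6

Column maxima: X → -6, Y → 1, Z → 4.
The smallest of these is -6.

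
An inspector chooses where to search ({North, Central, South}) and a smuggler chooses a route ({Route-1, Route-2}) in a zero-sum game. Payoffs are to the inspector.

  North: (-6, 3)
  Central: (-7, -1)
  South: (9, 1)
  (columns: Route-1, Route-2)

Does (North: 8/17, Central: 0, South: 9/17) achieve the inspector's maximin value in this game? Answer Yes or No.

Against Route-1 this mix gives (8/17)·(-6) + (9/17)·9 = 33/17.
Against Route-2 this mix gives (8/17)·3 + (9/17)·1 = 33/17.
All of the smuggler's active replies (Route-1, Route-2) yield 33/17, and no column does worse for the inspector. The mix makes the smuggler indifferent and guarantees 33/17, so it is optimal.

Yes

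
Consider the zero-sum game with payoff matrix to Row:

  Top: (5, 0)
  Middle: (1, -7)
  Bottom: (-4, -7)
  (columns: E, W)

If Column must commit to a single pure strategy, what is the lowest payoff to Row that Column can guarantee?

Column maxima: E → 5, W → 0.
The smallest of these is 0.

0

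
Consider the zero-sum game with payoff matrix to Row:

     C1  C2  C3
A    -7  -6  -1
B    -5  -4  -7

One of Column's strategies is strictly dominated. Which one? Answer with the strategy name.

C2

C1 holds Row's payoff strictly below C2 in every row: -7 < -6, -5 < -4.
So C2 is strictly dominated for Column.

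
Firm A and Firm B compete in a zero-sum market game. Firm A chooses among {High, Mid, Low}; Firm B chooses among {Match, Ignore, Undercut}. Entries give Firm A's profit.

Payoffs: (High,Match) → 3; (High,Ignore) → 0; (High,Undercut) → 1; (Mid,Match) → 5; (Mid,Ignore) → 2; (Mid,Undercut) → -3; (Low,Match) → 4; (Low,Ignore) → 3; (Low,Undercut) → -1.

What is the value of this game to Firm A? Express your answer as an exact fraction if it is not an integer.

3/5

Row minima: High → 0, Mid → -3, Low → -1; maximin = 0.
Column maxima: Match → 5, Ignore → 3, Undercut → 1; minimax = 1.
0 ≠ 1, so there is no saddle point; optimal play is mixed.
Match is strictly dominated by Ignore (it gives Firm A strictly more in every row), so Firm B never plays it.
With Match eliminated, Mid is strictly dominated by Low (Low gives Firm A strictly more in every remaining column), so Firm A never plays it.
On the remaining 2×2 (High, Low vs Ignore, Undercut):
Let Firm A play High with probability p. Expected payoff against Ignore: 0p + 3(1−p) = −3p + 3; against Undercut: 1p + (-1)(1−p) = 2p − 1.
Setting these equal: −3p + 3 = 2p − 1 ⇒ −5p = -4 ⇒ p = 4/5, and the value is (-3)·(4/5) + 3 = 3/5.
For Firm B: with q = P(Ignore), equating High's and Low's payoffs gives −q + 1 = 4q − 1 ⇒ q = 2/5.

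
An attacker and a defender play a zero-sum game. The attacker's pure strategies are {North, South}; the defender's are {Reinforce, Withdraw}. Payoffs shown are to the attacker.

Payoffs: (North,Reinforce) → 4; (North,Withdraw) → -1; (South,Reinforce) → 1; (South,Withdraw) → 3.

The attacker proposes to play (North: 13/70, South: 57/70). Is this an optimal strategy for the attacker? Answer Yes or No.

No

Against Reinforce this mix gives (13/70)·4 + (57/70)·1 = 109/70.
Against Withdraw this mix gives (13/70)·(-1) + (57/70)·3 = 79/35.
The defender will play Reinforce, holding the attacker to 109/70. Shifting weight toward the row that does better against Reinforce would raise this floor (the equalizing mix achieves 13/7 against both Reinforce and Withdraw), so the proposed strategy is not optimal.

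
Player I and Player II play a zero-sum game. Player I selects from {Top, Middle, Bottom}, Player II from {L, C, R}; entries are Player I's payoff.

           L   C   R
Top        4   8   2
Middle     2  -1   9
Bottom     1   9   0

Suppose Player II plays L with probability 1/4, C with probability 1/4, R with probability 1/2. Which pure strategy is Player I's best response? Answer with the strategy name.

Expected payoff of Top: (1/4)·4 + (1/4)·8 + (1/2)·2 = 4.
Expected payoff of Middle: (1/4)·2 + (1/4)·(-1) + (1/2)·9 = 19/4.
Expected payoff of Bottom: (1/4)·1 + (1/4)·9 + (1/2)·0 = 5/2.
The largest is 19/4, so Player I's best response is Middle.

Middle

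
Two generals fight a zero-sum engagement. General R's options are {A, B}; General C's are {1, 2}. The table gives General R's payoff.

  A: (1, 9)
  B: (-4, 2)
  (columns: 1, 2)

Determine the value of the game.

1

Row minima: A → 1, B → -4; maximin = 1.
Column maxima: 1 → 1, 2 → 9; minimax = 1.
Since maximin = minimax = 1, there is a saddle point and the value is 1.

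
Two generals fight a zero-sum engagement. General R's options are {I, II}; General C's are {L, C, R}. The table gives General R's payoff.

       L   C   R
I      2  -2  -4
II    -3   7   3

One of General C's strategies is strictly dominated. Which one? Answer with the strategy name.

C

R holds General R's payoff strictly below C in every row: -4 < -2, 3 < 7.
So C is strictly dominated for General C.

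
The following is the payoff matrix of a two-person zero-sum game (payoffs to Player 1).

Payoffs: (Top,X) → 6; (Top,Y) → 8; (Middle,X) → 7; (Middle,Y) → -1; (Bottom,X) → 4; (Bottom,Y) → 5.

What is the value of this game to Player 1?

31/5

Row minima: Top → 6, Middle → -1, Bottom → 4; maximin = 6.
Column maxima: X → 7, Y → 8; minimax = 7.
6 ≠ 7, so there is no saddle point; optimal play is mixed.
Bottom is strictly dominated by Top, so Player 1 never plays it.
On the remaining 2×2 (Top, Middle vs X, Y):
Let Player 1 play Top with probability p. Expected payoff against X: 6p + 7(1−p) = −p + 7; against Y: 8p + (-1)(1−p) = 9p − 1.
Setting these equal: −p + 7 = 9p − 1 ⇒ −10p = -8 ⇒ p = 4/5, and the value is (-1)·(4/5) + 7 = 31/5.
For Player 2: with q = P(X), equating Top's and Middle's payoffs gives −2q + 8 = 8q − 1 ⇒ q = 9/10.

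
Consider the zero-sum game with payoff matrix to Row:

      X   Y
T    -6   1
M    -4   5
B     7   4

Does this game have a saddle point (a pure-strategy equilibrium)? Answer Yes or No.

No

Row minima: T → -6, M → -4, B → 4; maximin = 4.
Column maxima: X → 7, Y → 5; minimax = 5.
4 ≠ 5, so no pure-strategy equilibrium exists.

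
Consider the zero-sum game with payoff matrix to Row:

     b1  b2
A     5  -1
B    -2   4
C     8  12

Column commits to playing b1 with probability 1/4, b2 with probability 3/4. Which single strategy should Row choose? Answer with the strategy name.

C

Expected payoff of A: (1/4)·5 + (3/4)·(-1) = 1/2.
Expected payoff of B: (1/4)·(-2) + (3/4)·4 = 5/2.
Expected payoff of C: (1/4)·8 + (3/4)·12 = 11.
The largest is 11, so Row's best response is C.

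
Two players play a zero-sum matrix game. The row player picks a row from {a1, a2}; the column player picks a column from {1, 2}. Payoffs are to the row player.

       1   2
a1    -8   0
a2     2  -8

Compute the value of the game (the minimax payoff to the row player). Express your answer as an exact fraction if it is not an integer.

Row minima: a1 → -8, a2 → -8; maximin = -8.
Column maxima: 1 → 2, 2 → 0; minimax = 0.
-8 ≠ 0, so there is no saddle point; optimal play is mixed.
Let the row player play a1 with probability p. Expected payoff against 1: (-8)p + 2(1−p) = −10p + 2; against 2: 0p + (-8)(1−p) = 8p − 8.
Setting these equal: −10p + 2 = 8p − 8 ⇒ −18p = -10 ⇒ p = 5/9, and the value is (-10)·(5/9) + 2 = -32/9.
For the column player: with q = P(1), equating a1's and a2's payoffs gives −8q = 10q − 8 ⇒ q = 4/9.

-32/9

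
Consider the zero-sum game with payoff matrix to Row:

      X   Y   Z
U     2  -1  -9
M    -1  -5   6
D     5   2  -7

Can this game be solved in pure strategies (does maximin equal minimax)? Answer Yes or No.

Row minima: U → -9, M → -5, D → -7; maximin = -5.
Column maxima: X → 5, Y → 2, Z → 6; minimax = 2.
-5 ≠ 2, so no pure-strategy equilibrium exists.

No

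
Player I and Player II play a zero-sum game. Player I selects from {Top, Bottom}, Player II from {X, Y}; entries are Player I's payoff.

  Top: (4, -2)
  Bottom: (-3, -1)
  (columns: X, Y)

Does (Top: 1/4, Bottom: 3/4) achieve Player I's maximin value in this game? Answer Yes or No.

Yes

Against X this mix gives (1/4)·4 + (3/4)·(-3) = -5/4.
Against Y this mix gives (1/4)·(-2) + (3/4)·(-1) = -5/4.
All of Player II's active replies (X, Y) yield -5/4, and no column does worse for Player I. The mix makes Player II indifferent and guarantees -5/4, so it is optimal.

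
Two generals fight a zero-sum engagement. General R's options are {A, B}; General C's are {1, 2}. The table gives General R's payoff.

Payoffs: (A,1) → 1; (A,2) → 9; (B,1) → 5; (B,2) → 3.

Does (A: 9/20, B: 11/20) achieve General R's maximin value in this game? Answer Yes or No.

Against 1 this mix gives (9/20)·1 + (11/20)·5 = 16/5.
Against 2 this mix gives (9/20)·9 + (11/20)·3 = 57/10.
General C will play 1, holding General R to 16/5. Shifting weight toward the row that does better against 1 would raise this floor (the equalizing mix achieves 21/5 against both 1 and 2), so the proposed strategy is not optimal.

No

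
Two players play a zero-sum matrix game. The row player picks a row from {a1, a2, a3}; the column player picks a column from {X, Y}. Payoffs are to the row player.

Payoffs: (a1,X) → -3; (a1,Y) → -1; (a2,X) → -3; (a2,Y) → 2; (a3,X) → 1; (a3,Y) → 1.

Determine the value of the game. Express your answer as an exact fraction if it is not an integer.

1

Row minima: a1 → -3, a2 → -3, a3 → 1; maximin = 1.
Column maxima: X → 1, Y → 2; minimax = 1.
Since maximin = minimax = 1, there is a saddle point and the value is 1.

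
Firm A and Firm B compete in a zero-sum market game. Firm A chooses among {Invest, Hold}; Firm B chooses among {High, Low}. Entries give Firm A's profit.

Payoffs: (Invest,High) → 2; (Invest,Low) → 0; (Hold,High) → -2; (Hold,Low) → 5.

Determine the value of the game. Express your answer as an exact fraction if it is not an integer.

Row minima: Invest → 0, Hold → -2; maximin = 0.
Column maxima: High → 2, Low → 5; minimax = 2.
0 ≠ 2, so there is no saddle point; optimal play is mixed.
Let Firm A play Invest with probability p. Expected payoff against High: 2p + (-2)(1−p) = 4p − 2; against Low: 0p + 5(1−p) = −5p + 5.
Setting these equal: 4p − 2 = −5p + 5 ⇒ 9p = 7 ⇒ p = 7/9, and the value is (4)·(7/9) − 2 = 10/9.
For Firm B: with q = P(High), equating Invest's and Hold's payoffs gives 2q = −7q + 5 ⇒ q = 5/9.

10/9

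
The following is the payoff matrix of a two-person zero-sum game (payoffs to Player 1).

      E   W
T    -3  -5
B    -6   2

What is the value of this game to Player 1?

Row minima: T → -5, B → -6; maximin = -5.
Column maxima: E → -3, W → 2; minimax = -3.
-5 ≠ -3, so there is no saddle point; optimal play is mixed.
Let Player 1 play T with probability p. Expected payoff against E: (-3)p + (-6)(1−p) = 3p − 6; against W: (-5)p + 2(1−p) = −7p + 2.
Setting these equal: 3p − 6 = −7p + 2 ⇒ 10p = 8 ⇒ p = 4/5, and the value is (3)·(4/5) − 6 = -18/5.
For Player 2: with q = P(E), equating T's and B's payoffs gives 2q − 5 = −8q + 2 ⇒ q = 7/10.

-18/5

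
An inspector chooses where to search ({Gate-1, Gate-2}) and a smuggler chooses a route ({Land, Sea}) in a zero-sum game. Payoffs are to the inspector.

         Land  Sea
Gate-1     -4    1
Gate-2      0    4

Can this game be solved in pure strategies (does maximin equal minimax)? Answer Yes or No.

Yes

Row minima: Gate-1 → -4, Gate-2 → 0; maximin = 0.
Column maxima: Land → 0, Sea → 4; minimax = 0.
maximin = minimax = 0, so a saddle point exists.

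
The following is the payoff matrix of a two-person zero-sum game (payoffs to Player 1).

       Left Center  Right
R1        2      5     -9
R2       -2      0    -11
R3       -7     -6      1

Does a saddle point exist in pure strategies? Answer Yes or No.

No

Row minima: R1 → -9, R2 → -11, R3 → -7; maximin = -7.
Column maxima: Left → 2, Center → 5, Right → 1; minimax = 1.
-7 ≠ 1, so no pure-strategy equilibrium exists.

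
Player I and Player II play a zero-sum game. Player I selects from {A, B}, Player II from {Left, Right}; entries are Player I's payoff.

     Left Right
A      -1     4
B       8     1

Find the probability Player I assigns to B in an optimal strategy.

5/12

Row minima: A → -1, B → 1; maximin = 1.
Column maxima: Left → 8, Right → 4; minimax = 4.
1 ≠ 4, so there is no saddle point; optimal play is mixed.
Let Player I play A with probability p. Expected payoff against Left: (-1)p + 8(1−p) = −9p + 8; against Right: 4p + 1(1−p) = 3p + 1.
Setting these equal: −9p + 8 = 3p + 1 ⇒ −12p = -7 ⇒ p = 7/12, and the value is (-9)·(7/12) + 8 = 11/4.
For Player II: with q = P(Left), equating A's and B's payoffs gives −5q + 4 = 7q + 1 ⇒ q = 1/4.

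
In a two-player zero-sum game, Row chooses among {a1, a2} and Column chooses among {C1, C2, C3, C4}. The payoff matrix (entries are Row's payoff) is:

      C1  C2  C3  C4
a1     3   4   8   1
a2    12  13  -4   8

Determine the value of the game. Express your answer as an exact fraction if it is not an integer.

68/19

Row minima: a1 → 1, a2 → -4; maximin = 1.
Column maxima: C1 → 12, C2 → 13, C3 → 8, C4 → 8; minimax = 8.
1 ≠ 8, so there is no saddle point; optimal play is mixed.
C1 is strictly dominated by C4 (it gives Row strictly more in every row), so Column never plays it.
C2 is strictly dominated by C4 (it gives Row strictly more in every row), so Column never plays it.
On the remaining 2×2 (a1, a2 vs C3, C4):
Let Row play a1 with probability p. Expected payoff against C3: 8p + (-4)(1−p) = 12p − 4; against C4: 1p + 8(1−p) = −7p + 8.
Setting these equal: 12p − 4 = −7p + 8 ⇒ 19p = 12 ⇒ p = 12/19, and the value is (12)·(12/19) − 4 = 68/19.
For Column: with q = P(C3), equating a1's and a2's payoffs gives 7q + 1 = −12q + 8 ⇒ q = 7/19.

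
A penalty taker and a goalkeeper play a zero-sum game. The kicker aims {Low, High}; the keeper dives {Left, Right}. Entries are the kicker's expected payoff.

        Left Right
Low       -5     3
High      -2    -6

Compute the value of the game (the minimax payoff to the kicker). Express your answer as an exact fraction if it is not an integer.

Row minima: Low → -5, High → -6; maximin = -5.
Column maxima: Left → -2, Right → 3; minimax = -2.
-5 ≠ -2, so there is no saddle point; optimal play is mixed.
Let the kicker play Low with probability p. Expected payoff against Left: (-5)p + (-2)(1−p) = −3p − 2; against Right: 3p + (-6)(1−p) = 9p − 6.
Setting these equal: −3p − 2 = 9p − 6 ⇒ −12p = -4 ⇒ p = 1/3, and the value is (-3)·(1/3) − 2 = -3.
For the keeper: with q = P(Left), equating Low's and High's payoffs gives −8q + 3 = 4q − 6 ⇒ q = 3/4.

-3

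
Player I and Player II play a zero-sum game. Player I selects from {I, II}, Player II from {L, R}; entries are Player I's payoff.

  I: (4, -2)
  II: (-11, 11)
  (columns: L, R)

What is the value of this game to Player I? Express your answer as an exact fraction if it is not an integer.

11/14

Row minima: I → -2, II → -11; maximin = -2.
Column maxima: L → 4, R → 11; minimax = 4.
-2 ≠ 4, so there is no saddle point; optimal play is mixed.
Let Player I play I with probability p. Expected payoff against L: 4p + (-11)(1−p) = 15p − 11; against R: (-2)p + 11(1−p) = −13p + 11.
Setting these equal: 15p − 11 = −13p + 11 ⇒ 28p = 22 ⇒ p = 11/14, and the value is (15)·(11/14) − 11 = 11/14.
For Player II: with q = P(L), equating I's and II's payoffs gives 6q − 2 = −22q + 11 ⇒ q = 13/28.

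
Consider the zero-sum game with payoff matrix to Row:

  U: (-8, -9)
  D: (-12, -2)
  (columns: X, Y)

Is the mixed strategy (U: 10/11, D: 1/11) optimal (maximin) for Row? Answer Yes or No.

Yes

Against X this mix gives (10/11)·(-8) + (1/11)·(-12) = -92/11.
Against Y this mix gives (10/11)·(-9) + (1/11)·(-2) = -92/11.
All of Column's active replies (X, Y) yield -92/11, and no column does worse for Row. The mix makes Column indifferent and guarantees -92/11, so it is optimal.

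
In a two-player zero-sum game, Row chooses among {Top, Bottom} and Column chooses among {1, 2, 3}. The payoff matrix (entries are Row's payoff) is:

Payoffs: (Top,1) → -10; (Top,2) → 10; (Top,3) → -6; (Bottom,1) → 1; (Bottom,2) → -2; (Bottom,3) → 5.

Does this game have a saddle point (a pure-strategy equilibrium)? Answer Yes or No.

Row minima: Top → -10, Bottom → -2; maximin = -2.
Column maxima: 1 → 1, 2 → 10, 3 → 5; minimax = 1.
-2 ≠ 1, so no pure-strategy equilibrium exists.

No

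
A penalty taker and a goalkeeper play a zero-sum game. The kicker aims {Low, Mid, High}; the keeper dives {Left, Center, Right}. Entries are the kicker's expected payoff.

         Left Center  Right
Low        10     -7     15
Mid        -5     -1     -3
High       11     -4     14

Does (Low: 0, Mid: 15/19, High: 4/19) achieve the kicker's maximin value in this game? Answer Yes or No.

Against Left this mix gives (15/19)·(-5) + (4/19)·11 = -31/19.
Against Center this mix gives (15/19)·(-1) + (4/19)·(-4) = -31/19.
Against Right this mix gives (15/19)·(-3) + (4/19)·14 = 11/19.
All of the keeper's active replies (Left, Center) yield -31/19, and no column does worse for the kicker. The mix makes the keeper indifferent and guarantees -31/19, so it is optimal.

Yes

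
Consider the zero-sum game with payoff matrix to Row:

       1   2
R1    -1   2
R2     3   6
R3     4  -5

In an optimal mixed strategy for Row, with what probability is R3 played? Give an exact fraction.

Row minima: R1 → -1, R2 → 3, R3 → -5; maximin = 3.
Column maxima: 1 → 4, 2 → 6; minimax = 4.
3 ≠ 4, so there is no saddle point; optimal play is mixed.
R1 is strictly dominated by R2, so Row never plays it.
On the remaining 2×2 (R2, R3 vs 1, 2):
Let Row play R2 with probability p. Expected payoff against 1: 3p + 4(1−p) = −p + 4; against 2: 6p + (-5)(1−p) = 11p − 5.
Setting these equal: −p + 4 = 11p − 5 ⇒ −12p = -9 ⇒ p = 3/4, and the value is (-1)·(3/4) + 4 = 13/4.
For Column: with q = P(1), equating R2's and R3's payoffs gives −3q + 6 = 9q − 5 ⇒ q = 11/12.

1/4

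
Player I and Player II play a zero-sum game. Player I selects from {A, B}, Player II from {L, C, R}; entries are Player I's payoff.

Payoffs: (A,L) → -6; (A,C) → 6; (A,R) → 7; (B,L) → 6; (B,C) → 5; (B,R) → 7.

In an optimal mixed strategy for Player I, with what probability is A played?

1/13

Row minima: A → -6, B → 5; maximin = 5.
Column maxima: L → 6, C → 6, R → 7; minimax = 6.
5 ≠ 6, so there is no saddle point; optimal play is mixed.
R is strictly dominated by L (it gives Player I strictly more in every row), so Player II never plays it.
On the remaining 2×2 (A, B vs L, C):
Let Player I play A with probability p. Expected payoff against L: (-6)p + 6(1−p) = −12p + 6; against C: 6p + 5(1−p) = p + 5.
Setting these equal: −12p + 6 = p + 5 ⇒ −13p = -1 ⇒ p = 1/13, and the value is (-12)·(1/13) + 6 = 66/13.
For Player II: with q = P(L), equating A's and B's payoffs gives −12q + 6 = q + 5 ⇒ q = 1/13.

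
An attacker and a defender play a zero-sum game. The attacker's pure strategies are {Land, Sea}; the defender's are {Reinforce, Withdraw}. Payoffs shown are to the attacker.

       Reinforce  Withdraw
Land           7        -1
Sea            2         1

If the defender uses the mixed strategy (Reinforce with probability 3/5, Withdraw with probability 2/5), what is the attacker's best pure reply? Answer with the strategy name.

Expected payoff of Land: (3/5)·7 + (2/5)·(-1) = 19/5.
Expected payoff of Sea: (3/5)·2 + (2/5)·1 = 8/5.
The largest is 19/5, so the attacker's best response is Land.

Land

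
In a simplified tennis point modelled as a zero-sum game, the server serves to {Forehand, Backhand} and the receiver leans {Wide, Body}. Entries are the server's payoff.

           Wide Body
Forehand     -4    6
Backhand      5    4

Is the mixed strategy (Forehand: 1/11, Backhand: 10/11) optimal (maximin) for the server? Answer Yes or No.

Yes

Against Wide this mix gives (1/11)·(-4) + (10/11)·5 = 46/11.
Against Body this mix gives (1/11)·6 + (10/11)·4 = 46/11.
All of the receiver's active replies (Wide, Body) yield 46/11, and no column does worse for the server. The mix makes the receiver indifferent and guarantees 46/11, so it is optimal.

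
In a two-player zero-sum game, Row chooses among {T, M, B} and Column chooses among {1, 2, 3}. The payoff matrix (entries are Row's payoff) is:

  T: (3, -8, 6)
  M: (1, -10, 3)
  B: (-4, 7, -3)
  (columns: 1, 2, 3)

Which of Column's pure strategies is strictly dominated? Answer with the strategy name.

1 holds Row's payoff strictly below 3 in every row: 3 < 6, 1 < 3, -4 < -3.
So 3 is strictly dominated for Column.

3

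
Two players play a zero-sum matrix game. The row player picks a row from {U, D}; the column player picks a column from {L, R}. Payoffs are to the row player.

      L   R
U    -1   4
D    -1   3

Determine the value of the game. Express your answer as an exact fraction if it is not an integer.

Row minima: U → -1, D → -1; maximin = -1.
Column maxima: L → -1, R → 4; minimax = -1.
Since maximin = minimax = -1, there is a saddle point and the value is -1.

-1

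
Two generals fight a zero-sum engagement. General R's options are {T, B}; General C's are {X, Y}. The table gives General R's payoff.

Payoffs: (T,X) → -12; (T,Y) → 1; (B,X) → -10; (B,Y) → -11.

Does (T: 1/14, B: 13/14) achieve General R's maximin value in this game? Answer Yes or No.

Yes

Against X this mix gives (1/14)·(-12) + (13/14)·(-10) = -71/7.
Against Y this mix gives (1/14)·1 + (13/14)·(-11) = -71/7.
All of General C's active replies (X, Y) yield -71/7, and no column does worse for General R. The mix makes General C indifferent and guarantees -71/7, so it is optimal.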